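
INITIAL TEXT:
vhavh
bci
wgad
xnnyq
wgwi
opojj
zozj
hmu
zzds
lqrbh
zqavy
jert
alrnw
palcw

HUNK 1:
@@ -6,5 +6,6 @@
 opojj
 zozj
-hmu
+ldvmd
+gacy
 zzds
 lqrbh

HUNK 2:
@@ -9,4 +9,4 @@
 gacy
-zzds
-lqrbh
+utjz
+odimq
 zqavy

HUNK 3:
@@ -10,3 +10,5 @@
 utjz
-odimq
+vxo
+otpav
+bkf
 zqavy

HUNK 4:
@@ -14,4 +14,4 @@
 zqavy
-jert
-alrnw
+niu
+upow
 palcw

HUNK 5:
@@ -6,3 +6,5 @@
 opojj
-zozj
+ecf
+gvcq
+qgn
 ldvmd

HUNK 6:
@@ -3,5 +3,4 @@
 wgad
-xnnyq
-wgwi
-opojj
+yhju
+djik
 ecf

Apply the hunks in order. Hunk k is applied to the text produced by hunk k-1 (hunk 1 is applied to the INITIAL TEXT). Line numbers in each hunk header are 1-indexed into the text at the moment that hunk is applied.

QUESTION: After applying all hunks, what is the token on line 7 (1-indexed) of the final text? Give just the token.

Hunk 1: at line 6 remove [hmu] add [ldvmd,gacy] -> 15 lines: vhavh bci wgad xnnyq wgwi opojj zozj ldvmd gacy zzds lqrbh zqavy jert alrnw palcw
Hunk 2: at line 9 remove [zzds,lqrbh] add [utjz,odimq] -> 15 lines: vhavh bci wgad xnnyq wgwi opojj zozj ldvmd gacy utjz odimq zqavy jert alrnw palcw
Hunk 3: at line 10 remove [odimq] add [vxo,otpav,bkf] -> 17 lines: vhavh bci wgad xnnyq wgwi opojj zozj ldvmd gacy utjz vxo otpav bkf zqavy jert alrnw palcw
Hunk 4: at line 14 remove [jert,alrnw] add [niu,upow] -> 17 lines: vhavh bci wgad xnnyq wgwi opojj zozj ldvmd gacy utjz vxo otpav bkf zqavy niu upow palcw
Hunk 5: at line 6 remove [zozj] add [ecf,gvcq,qgn] -> 19 lines: vhavh bci wgad xnnyq wgwi opojj ecf gvcq qgn ldvmd gacy utjz vxo otpav bkf zqavy niu upow palcw
Hunk 6: at line 3 remove [xnnyq,wgwi,opojj] add [yhju,djik] -> 18 lines: vhavh bci wgad yhju djik ecf gvcq qgn ldvmd gacy utjz vxo otpav bkf zqavy niu upow palcw
Final line 7: gvcq

Answer: gvcq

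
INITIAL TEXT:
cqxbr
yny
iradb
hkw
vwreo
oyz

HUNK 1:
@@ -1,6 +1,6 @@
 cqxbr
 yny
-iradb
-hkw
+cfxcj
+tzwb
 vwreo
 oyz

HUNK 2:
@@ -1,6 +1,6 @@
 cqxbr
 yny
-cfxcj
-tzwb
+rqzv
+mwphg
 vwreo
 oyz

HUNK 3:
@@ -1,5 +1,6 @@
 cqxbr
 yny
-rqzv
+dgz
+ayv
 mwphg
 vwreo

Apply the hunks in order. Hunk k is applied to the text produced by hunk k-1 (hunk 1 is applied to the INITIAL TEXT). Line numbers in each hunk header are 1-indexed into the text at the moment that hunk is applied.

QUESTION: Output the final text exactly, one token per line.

Answer: cqxbr
yny
dgz
ayv
mwphg
vwreo
oyz

Derivation:
Hunk 1: at line 1 remove [iradb,hkw] add [cfxcj,tzwb] -> 6 lines: cqxbr yny cfxcj tzwb vwreo oyz
Hunk 2: at line 1 remove [cfxcj,tzwb] add [rqzv,mwphg] -> 6 lines: cqxbr yny rqzv mwphg vwreo oyz
Hunk 3: at line 1 remove [rqzv] add [dgz,ayv] -> 7 lines: cqxbr yny dgz ayv mwphg vwreo oyz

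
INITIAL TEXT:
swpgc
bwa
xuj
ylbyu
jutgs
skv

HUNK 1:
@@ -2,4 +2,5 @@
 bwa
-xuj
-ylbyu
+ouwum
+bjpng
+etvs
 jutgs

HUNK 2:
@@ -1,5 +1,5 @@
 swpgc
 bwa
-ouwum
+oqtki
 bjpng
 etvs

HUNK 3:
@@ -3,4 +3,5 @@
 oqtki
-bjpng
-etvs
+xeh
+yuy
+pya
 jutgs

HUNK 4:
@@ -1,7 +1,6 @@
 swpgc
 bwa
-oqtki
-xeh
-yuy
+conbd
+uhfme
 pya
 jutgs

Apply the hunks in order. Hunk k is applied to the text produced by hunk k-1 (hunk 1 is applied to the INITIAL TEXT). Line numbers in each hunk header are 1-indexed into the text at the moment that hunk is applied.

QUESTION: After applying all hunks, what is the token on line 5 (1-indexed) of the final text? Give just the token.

Answer: pya

Derivation:
Hunk 1: at line 2 remove [xuj,ylbyu] add [ouwum,bjpng,etvs] -> 7 lines: swpgc bwa ouwum bjpng etvs jutgs skv
Hunk 2: at line 1 remove [ouwum] add [oqtki] -> 7 lines: swpgc bwa oqtki bjpng etvs jutgs skv
Hunk 3: at line 3 remove [bjpng,etvs] add [xeh,yuy,pya] -> 8 lines: swpgc bwa oqtki xeh yuy pya jutgs skv
Hunk 4: at line 1 remove [oqtki,xeh,yuy] add [conbd,uhfme] -> 7 lines: swpgc bwa conbd uhfme pya jutgs skv
Final line 5: pya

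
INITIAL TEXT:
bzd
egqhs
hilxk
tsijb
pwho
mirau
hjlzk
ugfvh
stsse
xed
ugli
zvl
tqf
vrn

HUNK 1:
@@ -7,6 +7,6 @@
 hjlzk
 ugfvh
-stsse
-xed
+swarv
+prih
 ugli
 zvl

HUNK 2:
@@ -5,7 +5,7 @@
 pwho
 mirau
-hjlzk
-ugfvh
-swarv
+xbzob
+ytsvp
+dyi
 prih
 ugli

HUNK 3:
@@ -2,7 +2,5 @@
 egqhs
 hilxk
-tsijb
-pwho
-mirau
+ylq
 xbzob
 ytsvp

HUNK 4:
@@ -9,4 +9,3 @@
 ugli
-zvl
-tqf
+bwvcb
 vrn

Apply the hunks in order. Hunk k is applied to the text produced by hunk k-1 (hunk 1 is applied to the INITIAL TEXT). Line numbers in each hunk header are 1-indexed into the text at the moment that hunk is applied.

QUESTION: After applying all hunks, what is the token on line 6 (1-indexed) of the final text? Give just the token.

Answer: ytsvp

Derivation:
Hunk 1: at line 7 remove [stsse,xed] add [swarv,prih] -> 14 lines: bzd egqhs hilxk tsijb pwho mirau hjlzk ugfvh swarv prih ugli zvl tqf vrn
Hunk 2: at line 5 remove [hjlzk,ugfvh,swarv] add [xbzob,ytsvp,dyi] -> 14 lines: bzd egqhs hilxk tsijb pwho mirau xbzob ytsvp dyi prih ugli zvl tqf vrn
Hunk 3: at line 2 remove [tsijb,pwho,mirau] add [ylq] -> 12 lines: bzd egqhs hilxk ylq xbzob ytsvp dyi prih ugli zvl tqf vrn
Hunk 4: at line 9 remove [zvl,tqf] add [bwvcb] -> 11 lines: bzd egqhs hilxk ylq xbzob ytsvp dyi prih ugli bwvcb vrn
Final line 6: ytsvp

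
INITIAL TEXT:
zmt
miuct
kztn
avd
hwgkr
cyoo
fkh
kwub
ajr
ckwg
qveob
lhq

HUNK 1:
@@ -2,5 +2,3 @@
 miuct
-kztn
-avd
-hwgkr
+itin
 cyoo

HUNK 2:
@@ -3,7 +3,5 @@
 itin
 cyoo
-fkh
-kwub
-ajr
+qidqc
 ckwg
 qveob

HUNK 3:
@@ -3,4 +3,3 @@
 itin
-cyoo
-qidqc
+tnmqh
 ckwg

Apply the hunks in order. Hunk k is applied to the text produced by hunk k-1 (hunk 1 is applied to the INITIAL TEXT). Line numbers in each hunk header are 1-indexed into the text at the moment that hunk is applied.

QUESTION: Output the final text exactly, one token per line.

Hunk 1: at line 2 remove [kztn,avd,hwgkr] add [itin] -> 10 lines: zmt miuct itin cyoo fkh kwub ajr ckwg qveob lhq
Hunk 2: at line 3 remove [fkh,kwub,ajr] add [qidqc] -> 8 lines: zmt miuct itin cyoo qidqc ckwg qveob lhq
Hunk 3: at line 3 remove [cyoo,qidqc] add [tnmqh] -> 7 lines: zmt miuct itin tnmqh ckwg qveob lhq

Answer: zmt
miuct
itin
tnmqh
ckwg
qveob
lhq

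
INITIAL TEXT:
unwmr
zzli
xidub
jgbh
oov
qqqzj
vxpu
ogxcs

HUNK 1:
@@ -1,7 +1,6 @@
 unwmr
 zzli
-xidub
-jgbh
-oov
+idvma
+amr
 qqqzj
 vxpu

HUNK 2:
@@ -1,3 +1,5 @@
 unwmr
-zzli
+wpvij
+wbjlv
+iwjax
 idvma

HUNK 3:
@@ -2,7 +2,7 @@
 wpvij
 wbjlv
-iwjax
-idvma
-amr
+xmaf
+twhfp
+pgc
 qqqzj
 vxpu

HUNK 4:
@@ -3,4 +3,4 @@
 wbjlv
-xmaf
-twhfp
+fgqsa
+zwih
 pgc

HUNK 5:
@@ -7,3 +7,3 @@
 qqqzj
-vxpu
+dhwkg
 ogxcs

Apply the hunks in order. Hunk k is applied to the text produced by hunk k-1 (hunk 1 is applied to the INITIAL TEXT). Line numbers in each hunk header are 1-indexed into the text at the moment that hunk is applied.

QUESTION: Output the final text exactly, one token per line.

Hunk 1: at line 1 remove [xidub,jgbh,oov] add [idvma,amr] -> 7 lines: unwmr zzli idvma amr qqqzj vxpu ogxcs
Hunk 2: at line 1 remove [zzli] add [wpvij,wbjlv,iwjax] -> 9 lines: unwmr wpvij wbjlv iwjax idvma amr qqqzj vxpu ogxcs
Hunk 3: at line 2 remove [iwjax,idvma,amr] add [xmaf,twhfp,pgc] -> 9 lines: unwmr wpvij wbjlv xmaf twhfp pgc qqqzj vxpu ogxcs
Hunk 4: at line 3 remove [xmaf,twhfp] add [fgqsa,zwih] -> 9 lines: unwmr wpvij wbjlv fgqsa zwih pgc qqqzj vxpu ogxcs
Hunk 5: at line 7 remove [vxpu] add [dhwkg] -> 9 lines: unwmr wpvij wbjlv fgqsa zwih pgc qqqzj dhwkg ogxcs

Answer: unwmr
wpvij
wbjlv
fgqsa
zwih
pgc
qqqzj
dhwkg
ogxcs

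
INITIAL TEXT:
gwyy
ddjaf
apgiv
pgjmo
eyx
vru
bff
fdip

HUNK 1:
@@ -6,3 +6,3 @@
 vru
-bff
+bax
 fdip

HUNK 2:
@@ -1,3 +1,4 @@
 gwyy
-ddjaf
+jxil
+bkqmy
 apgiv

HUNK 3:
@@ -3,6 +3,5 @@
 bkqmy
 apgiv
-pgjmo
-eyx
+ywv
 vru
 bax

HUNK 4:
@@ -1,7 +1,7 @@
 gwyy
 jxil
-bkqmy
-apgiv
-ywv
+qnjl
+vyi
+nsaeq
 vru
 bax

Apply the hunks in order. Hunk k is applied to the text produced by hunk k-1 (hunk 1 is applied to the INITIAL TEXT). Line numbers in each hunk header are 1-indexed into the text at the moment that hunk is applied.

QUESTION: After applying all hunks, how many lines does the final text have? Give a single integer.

Answer: 8

Derivation:
Hunk 1: at line 6 remove [bff] add [bax] -> 8 lines: gwyy ddjaf apgiv pgjmo eyx vru bax fdip
Hunk 2: at line 1 remove [ddjaf] add [jxil,bkqmy] -> 9 lines: gwyy jxil bkqmy apgiv pgjmo eyx vru bax fdip
Hunk 3: at line 3 remove [pgjmo,eyx] add [ywv] -> 8 lines: gwyy jxil bkqmy apgiv ywv vru bax fdip
Hunk 4: at line 1 remove [bkqmy,apgiv,ywv] add [qnjl,vyi,nsaeq] -> 8 lines: gwyy jxil qnjl vyi nsaeq vru bax fdip
Final line count: 8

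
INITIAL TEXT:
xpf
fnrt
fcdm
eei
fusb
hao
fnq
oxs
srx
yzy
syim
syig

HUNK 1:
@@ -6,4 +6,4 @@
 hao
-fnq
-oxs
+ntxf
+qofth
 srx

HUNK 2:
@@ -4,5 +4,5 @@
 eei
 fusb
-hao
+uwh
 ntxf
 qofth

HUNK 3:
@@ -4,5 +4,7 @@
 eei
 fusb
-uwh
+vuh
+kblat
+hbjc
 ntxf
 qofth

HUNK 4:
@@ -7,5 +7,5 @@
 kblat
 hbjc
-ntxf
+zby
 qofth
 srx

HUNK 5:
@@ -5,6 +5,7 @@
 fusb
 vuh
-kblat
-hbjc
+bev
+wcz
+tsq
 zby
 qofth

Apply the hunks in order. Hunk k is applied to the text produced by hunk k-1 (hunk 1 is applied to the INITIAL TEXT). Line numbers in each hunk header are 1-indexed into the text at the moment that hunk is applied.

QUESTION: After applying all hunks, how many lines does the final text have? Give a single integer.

Answer: 15

Derivation:
Hunk 1: at line 6 remove [fnq,oxs] add [ntxf,qofth] -> 12 lines: xpf fnrt fcdm eei fusb hao ntxf qofth srx yzy syim syig
Hunk 2: at line 4 remove [hao] add [uwh] -> 12 lines: xpf fnrt fcdm eei fusb uwh ntxf qofth srx yzy syim syig
Hunk 3: at line 4 remove [uwh] add [vuh,kblat,hbjc] -> 14 lines: xpf fnrt fcdm eei fusb vuh kblat hbjc ntxf qofth srx yzy syim syig
Hunk 4: at line 7 remove [ntxf] add [zby] -> 14 lines: xpf fnrt fcdm eei fusb vuh kblat hbjc zby qofth srx yzy syim syig
Hunk 5: at line 5 remove [kblat,hbjc] add [bev,wcz,tsq] -> 15 lines: xpf fnrt fcdm eei fusb vuh bev wcz tsq zby qofth srx yzy syim syig
Final line count: 15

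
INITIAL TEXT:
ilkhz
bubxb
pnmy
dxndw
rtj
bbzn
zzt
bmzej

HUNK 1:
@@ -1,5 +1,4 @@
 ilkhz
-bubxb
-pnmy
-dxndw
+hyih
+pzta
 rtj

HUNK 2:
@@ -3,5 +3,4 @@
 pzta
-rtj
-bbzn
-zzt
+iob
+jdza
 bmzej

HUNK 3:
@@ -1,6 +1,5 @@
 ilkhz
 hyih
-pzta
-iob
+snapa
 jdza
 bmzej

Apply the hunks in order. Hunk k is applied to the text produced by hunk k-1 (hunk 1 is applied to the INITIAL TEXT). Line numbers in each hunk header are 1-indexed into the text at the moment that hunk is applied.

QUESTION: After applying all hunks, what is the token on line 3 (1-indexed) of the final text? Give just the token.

Answer: snapa

Derivation:
Hunk 1: at line 1 remove [bubxb,pnmy,dxndw] add [hyih,pzta] -> 7 lines: ilkhz hyih pzta rtj bbzn zzt bmzej
Hunk 2: at line 3 remove [rtj,bbzn,zzt] add [iob,jdza] -> 6 lines: ilkhz hyih pzta iob jdza bmzej
Hunk 3: at line 1 remove [pzta,iob] add [snapa] -> 5 lines: ilkhz hyih snapa jdza bmzej
Final line 3: snapa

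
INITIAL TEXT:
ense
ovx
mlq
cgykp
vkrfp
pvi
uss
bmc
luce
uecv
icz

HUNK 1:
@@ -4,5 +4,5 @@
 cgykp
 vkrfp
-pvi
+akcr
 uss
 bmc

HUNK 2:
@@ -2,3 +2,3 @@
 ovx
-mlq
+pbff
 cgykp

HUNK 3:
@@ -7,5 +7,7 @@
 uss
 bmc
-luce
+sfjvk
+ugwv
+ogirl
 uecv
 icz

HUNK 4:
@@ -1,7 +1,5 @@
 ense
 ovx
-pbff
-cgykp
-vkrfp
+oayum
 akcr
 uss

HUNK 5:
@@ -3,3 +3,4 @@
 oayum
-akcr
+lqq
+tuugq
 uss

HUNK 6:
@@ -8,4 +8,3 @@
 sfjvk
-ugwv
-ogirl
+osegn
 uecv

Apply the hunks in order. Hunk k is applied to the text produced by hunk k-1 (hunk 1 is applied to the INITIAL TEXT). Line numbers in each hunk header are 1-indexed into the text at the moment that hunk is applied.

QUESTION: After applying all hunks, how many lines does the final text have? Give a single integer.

Hunk 1: at line 4 remove [pvi] add [akcr] -> 11 lines: ense ovx mlq cgykp vkrfp akcr uss bmc luce uecv icz
Hunk 2: at line 2 remove [mlq] add [pbff] -> 11 lines: ense ovx pbff cgykp vkrfp akcr uss bmc luce uecv icz
Hunk 3: at line 7 remove [luce] add [sfjvk,ugwv,ogirl] -> 13 lines: ense ovx pbff cgykp vkrfp akcr uss bmc sfjvk ugwv ogirl uecv icz
Hunk 4: at line 1 remove [pbff,cgykp,vkrfp] add [oayum] -> 11 lines: ense ovx oayum akcr uss bmc sfjvk ugwv ogirl uecv icz
Hunk 5: at line 3 remove [akcr] add [lqq,tuugq] -> 12 lines: ense ovx oayum lqq tuugq uss bmc sfjvk ugwv ogirl uecv icz
Hunk 6: at line 8 remove [ugwv,ogirl] add [osegn] -> 11 lines: ense ovx oayum lqq tuugq uss bmc sfjvk osegn uecv icz
Final line count: 11

Answer: 11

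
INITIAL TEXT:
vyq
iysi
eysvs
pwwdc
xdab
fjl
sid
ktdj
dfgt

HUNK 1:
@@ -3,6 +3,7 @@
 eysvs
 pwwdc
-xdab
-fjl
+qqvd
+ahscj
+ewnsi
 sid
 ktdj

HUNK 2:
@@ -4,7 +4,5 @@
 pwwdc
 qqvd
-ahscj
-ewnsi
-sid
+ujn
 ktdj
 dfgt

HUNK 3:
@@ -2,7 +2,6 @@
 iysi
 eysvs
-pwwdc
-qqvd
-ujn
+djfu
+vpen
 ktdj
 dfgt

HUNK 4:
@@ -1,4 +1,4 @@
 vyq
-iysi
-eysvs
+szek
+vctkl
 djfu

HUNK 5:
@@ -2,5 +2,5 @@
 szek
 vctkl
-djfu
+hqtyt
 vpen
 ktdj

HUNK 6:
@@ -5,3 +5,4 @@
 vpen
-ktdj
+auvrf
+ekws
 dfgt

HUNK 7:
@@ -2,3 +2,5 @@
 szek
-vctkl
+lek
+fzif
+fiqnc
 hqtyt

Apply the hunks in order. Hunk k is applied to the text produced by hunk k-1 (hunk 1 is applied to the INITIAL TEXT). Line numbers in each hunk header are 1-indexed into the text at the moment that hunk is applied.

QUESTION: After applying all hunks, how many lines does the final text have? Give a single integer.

Hunk 1: at line 3 remove [xdab,fjl] add [qqvd,ahscj,ewnsi] -> 10 lines: vyq iysi eysvs pwwdc qqvd ahscj ewnsi sid ktdj dfgt
Hunk 2: at line 4 remove [ahscj,ewnsi,sid] add [ujn] -> 8 lines: vyq iysi eysvs pwwdc qqvd ujn ktdj dfgt
Hunk 3: at line 2 remove [pwwdc,qqvd,ujn] add [djfu,vpen] -> 7 lines: vyq iysi eysvs djfu vpen ktdj dfgt
Hunk 4: at line 1 remove [iysi,eysvs] add [szek,vctkl] -> 7 lines: vyq szek vctkl djfu vpen ktdj dfgt
Hunk 5: at line 2 remove [djfu] add [hqtyt] -> 7 lines: vyq szek vctkl hqtyt vpen ktdj dfgt
Hunk 6: at line 5 remove [ktdj] add [auvrf,ekws] -> 8 lines: vyq szek vctkl hqtyt vpen auvrf ekws dfgt
Hunk 7: at line 2 remove [vctkl] add [lek,fzif,fiqnc] -> 10 lines: vyq szek lek fzif fiqnc hqtyt vpen auvrf ekws dfgt
Final line count: 10

Answer: 10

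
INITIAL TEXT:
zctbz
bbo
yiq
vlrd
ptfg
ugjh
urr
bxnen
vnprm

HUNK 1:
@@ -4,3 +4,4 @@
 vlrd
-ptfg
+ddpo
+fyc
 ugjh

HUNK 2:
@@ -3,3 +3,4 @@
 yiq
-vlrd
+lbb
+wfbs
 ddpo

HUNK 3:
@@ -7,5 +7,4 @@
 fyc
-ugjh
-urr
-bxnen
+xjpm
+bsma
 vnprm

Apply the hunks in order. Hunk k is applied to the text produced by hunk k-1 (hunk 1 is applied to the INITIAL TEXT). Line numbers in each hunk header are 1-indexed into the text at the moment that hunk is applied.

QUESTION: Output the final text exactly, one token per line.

Hunk 1: at line 4 remove [ptfg] add [ddpo,fyc] -> 10 lines: zctbz bbo yiq vlrd ddpo fyc ugjh urr bxnen vnprm
Hunk 2: at line 3 remove [vlrd] add [lbb,wfbs] -> 11 lines: zctbz bbo yiq lbb wfbs ddpo fyc ugjh urr bxnen vnprm
Hunk 3: at line 7 remove [ugjh,urr,bxnen] add [xjpm,bsma] -> 10 lines: zctbz bbo yiq lbb wfbs ddpo fyc xjpm bsma vnprm

Answer: zctbz
bbo
yiq
lbb
wfbs
ddpo
fyc
xjpm
bsma
vnprm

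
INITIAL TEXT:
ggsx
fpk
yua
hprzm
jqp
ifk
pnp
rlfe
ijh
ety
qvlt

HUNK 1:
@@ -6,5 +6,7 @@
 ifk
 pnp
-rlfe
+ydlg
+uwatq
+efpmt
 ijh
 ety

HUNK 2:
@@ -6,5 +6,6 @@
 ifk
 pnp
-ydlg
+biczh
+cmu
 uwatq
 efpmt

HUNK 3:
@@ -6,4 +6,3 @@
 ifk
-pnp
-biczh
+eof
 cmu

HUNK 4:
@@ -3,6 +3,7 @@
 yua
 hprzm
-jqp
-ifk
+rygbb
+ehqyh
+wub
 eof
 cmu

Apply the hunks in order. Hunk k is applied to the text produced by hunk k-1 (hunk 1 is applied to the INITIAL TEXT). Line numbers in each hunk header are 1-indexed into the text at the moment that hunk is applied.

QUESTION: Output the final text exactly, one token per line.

Answer: ggsx
fpk
yua
hprzm
rygbb
ehqyh
wub
eof
cmu
uwatq
efpmt
ijh
ety
qvlt

Derivation:
Hunk 1: at line 6 remove [rlfe] add [ydlg,uwatq,efpmt] -> 13 lines: ggsx fpk yua hprzm jqp ifk pnp ydlg uwatq efpmt ijh ety qvlt
Hunk 2: at line 6 remove [ydlg] add [biczh,cmu] -> 14 lines: ggsx fpk yua hprzm jqp ifk pnp biczh cmu uwatq efpmt ijh ety qvlt
Hunk 3: at line 6 remove [pnp,biczh] add [eof] -> 13 lines: ggsx fpk yua hprzm jqp ifk eof cmu uwatq efpmt ijh ety qvlt
Hunk 4: at line 3 remove [jqp,ifk] add [rygbb,ehqyh,wub] -> 14 lines: ggsx fpk yua hprzm rygbb ehqyh wub eof cmu uwatq efpmt ijh ety qvlt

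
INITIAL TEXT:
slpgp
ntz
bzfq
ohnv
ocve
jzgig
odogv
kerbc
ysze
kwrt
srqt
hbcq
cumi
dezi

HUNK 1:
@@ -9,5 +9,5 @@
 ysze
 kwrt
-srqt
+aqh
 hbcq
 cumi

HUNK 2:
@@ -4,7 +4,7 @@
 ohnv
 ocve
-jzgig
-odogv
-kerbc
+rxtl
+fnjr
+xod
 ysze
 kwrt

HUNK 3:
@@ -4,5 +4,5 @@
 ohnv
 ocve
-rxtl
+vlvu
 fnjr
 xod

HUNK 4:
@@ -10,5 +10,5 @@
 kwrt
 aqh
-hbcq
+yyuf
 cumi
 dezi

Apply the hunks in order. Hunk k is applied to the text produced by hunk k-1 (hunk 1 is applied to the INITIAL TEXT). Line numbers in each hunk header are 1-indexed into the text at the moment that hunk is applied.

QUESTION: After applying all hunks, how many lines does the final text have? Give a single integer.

Hunk 1: at line 9 remove [srqt] add [aqh] -> 14 lines: slpgp ntz bzfq ohnv ocve jzgig odogv kerbc ysze kwrt aqh hbcq cumi dezi
Hunk 2: at line 4 remove [jzgig,odogv,kerbc] add [rxtl,fnjr,xod] -> 14 lines: slpgp ntz bzfq ohnv ocve rxtl fnjr xod ysze kwrt aqh hbcq cumi dezi
Hunk 3: at line 4 remove [rxtl] add [vlvu] -> 14 lines: slpgp ntz bzfq ohnv ocve vlvu fnjr xod ysze kwrt aqh hbcq cumi dezi
Hunk 4: at line 10 remove [hbcq] add [yyuf] -> 14 lines: slpgp ntz bzfq ohnv ocve vlvu fnjr xod ysze kwrt aqh yyuf cumi dezi
Final line count: 14

Answer: 14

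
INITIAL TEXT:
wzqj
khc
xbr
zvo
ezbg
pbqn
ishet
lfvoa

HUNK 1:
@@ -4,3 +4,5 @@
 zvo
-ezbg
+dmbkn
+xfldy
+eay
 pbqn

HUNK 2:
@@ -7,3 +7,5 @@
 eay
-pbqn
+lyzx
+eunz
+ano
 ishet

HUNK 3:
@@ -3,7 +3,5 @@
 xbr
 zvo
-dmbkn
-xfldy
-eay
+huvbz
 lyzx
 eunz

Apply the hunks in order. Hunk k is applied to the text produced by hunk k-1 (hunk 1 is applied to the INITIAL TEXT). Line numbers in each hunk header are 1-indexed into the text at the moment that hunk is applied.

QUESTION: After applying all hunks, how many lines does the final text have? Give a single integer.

Hunk 1: at line 4 remove [ezbg] add [dmbkn,xfldy,eay] -> 10 lines: wzqj khc xbr zvo dmbkn xfldy eay pbqn ishet lfvoa
Hunk 2: at line 7 remove [pbqn] add [lyzx,eunz,ano] -> 12 lines: wzqj khc xbr zvo dmbkn xfldy eay lyzx eunz ano ishet lfvoa
Hunk 3: at line 3 remove [dmbkn,xfldy,eay] add [huvbz] -> 10 lines: wzqj khc xbr zvo huvbz lyzx eunz ano ishet lfvoa
Final line count: 10

Answer: 10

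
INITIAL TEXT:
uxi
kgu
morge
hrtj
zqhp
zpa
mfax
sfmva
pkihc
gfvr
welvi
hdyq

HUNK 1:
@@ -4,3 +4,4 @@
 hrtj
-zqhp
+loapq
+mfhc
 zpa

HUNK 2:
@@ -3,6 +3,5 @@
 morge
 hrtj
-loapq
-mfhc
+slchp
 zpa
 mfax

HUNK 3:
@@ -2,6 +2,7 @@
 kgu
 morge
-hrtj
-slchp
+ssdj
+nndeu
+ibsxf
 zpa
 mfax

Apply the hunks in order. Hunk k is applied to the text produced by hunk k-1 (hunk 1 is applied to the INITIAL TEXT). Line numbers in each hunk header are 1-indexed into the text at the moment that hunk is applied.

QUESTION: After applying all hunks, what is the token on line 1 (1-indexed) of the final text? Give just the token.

Hunk 1: at line 4 remove [zqhp] add [loapq,mfhc] -> 13 lines: uxi kgu morge hrtj loapq mfhc zpa mfax sfmva pkihc gfvr welvi hdyq
Hunk 2: at line 3 remove [loapq,mfhc] add [slchp] -> 12 lines: uxi kgu morge hrtj slchp zpa mfax sfmva pkihc gfvr welvi hdyq
Hunk 3: at line 2 remove [hrtj,slchp] add [ssdj,nndeu,ibsxf] -> 13 lines: uxi kgu morge ssdj nndeu ibsxf zpa mfax sfmva pkihc gfvr welvi hdyq
Final line 1: uxi

Answer: uxi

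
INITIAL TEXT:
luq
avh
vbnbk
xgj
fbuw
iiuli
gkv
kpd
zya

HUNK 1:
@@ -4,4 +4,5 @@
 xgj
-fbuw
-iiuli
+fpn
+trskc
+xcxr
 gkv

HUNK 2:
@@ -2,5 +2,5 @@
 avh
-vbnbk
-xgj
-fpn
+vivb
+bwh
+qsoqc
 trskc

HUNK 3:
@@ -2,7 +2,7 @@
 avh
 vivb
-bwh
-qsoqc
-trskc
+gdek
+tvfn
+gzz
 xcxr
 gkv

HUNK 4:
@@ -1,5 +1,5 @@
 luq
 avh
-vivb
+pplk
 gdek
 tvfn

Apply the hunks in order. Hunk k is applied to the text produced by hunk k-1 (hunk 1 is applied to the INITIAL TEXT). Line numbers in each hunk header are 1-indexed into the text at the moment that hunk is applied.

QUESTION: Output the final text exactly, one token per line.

Hunk 1: at line 4 remove [fbuw,iiuli] add [fpn,trskc,xcxr] -> 10 lines: luq avh vbnbk xgj fpn trskc xcxr gkv kpd zya
Hunk 2: at line 2 remove [vbnbk,xgj,fpn] add [vivb,bwh,qsoqc] -> 10 lines: luq avh vivb bwh qsoqc trskc xcxr gkv kpd zya
Hunk 3: at line 2 remove [bwh,qsoqc,trskc] add [gdek,tvfn,gzz] -> 10 lines: luq avh vivb gdek tvfn gzz xcxr gkv kpd zya
Hunk 4: at line 1 remove [vivb] add [pplk] -> 10 lines: luq avh pplk gdek tvfn gzz xcxr gkv kpd zya

Answer: luq
avh
pplk
gdek
tvfn
gzz
xcxr
gkv
kpd
zya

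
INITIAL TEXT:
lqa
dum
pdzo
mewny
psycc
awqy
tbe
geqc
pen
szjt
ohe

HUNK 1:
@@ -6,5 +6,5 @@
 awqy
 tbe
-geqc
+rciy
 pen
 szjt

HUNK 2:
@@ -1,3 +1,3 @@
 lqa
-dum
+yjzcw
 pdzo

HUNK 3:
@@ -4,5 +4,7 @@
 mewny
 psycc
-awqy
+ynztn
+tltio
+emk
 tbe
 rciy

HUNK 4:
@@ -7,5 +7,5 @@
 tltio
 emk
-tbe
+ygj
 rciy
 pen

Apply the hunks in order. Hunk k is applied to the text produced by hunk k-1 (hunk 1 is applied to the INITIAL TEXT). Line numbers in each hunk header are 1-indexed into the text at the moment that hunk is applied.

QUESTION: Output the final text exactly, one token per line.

Hunk 1: at line 6 remove [geqc] add [rciy] -> 11 lines: lqa dum pdzo mewny psycc awqy tbe rciy pen szjt ohe
Hunk 2: at line 1 remove [dum] add [yjzcw] -> 11 lines: lqa yjzcw pdzo mewny psycc awqy tbe rciy pen szjt ohe
Hunk 3: at line 4 remove [awqy] add [ynztn,tltio,emk] -> 13 lines: lqa yjzcw pdzo mewny psycc ynztn tltio emk tbe rciy pen szjt ohe
Hunk 4: at line 7 remove [tbe] add [ygj] -> 13 lines: lqa yjzcw pdzo mewny psycc ynztn tltio emk ygj rciy pen szjt ohe

Answer: lqa
yjzcw
pdzo
mewny
psycc
ynztn
tltio
emk
ygj
rciy
pen
szjt
ohe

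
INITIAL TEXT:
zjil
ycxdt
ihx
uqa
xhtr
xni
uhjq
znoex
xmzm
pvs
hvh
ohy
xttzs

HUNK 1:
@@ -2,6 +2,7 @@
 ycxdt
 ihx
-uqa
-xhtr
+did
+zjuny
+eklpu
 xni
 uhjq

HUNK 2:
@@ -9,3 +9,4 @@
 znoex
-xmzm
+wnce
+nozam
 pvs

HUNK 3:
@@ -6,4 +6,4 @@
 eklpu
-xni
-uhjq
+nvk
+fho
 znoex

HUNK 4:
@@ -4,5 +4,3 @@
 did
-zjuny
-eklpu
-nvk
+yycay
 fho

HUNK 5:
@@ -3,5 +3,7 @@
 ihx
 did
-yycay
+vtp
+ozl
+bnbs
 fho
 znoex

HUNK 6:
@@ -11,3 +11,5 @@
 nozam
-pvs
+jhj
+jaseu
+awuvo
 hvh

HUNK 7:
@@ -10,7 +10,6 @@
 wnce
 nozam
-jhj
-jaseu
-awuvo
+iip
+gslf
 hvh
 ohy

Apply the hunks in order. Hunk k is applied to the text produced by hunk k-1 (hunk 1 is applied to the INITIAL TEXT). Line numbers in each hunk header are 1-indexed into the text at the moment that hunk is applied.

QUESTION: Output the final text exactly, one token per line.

Answer: zjil
ycxdt
ihx
did
vtp
ozl
bnbs
fho
znoex
wnce
nozam
iip
gslf
hvh
ohy
xttzs

Derivation:
Hunk 1: at line 2 remove [uqa,xhtr] add [did,zjuny,eklpu] -> 14 lines: zjil ycxdt ihx did zjuny eklpu xni uhjq znoex xmzm pvs hvh ohy xttzs
Hunk 2: at line 9 remove [xmzm] add [wnce,nozam] -> 15 lines: zjil ycxdt ihx did zjuny eklpu xni uhjq znoex wnce nozam pvs hvh ohy xttzs
Hunk 3: at line 6 remove [xni,uhjq] add [nvk,fho] -> 15 lines: zjil ycxdt ihx did zjuny eklpu nvk fho znoex wnce nozam pvs hvh ohy xttzs
Hunk 4: at line 4 remove [zjuny,eklpu,nvk] add [yycay] -> 13 lines: zjil ycxdt ihx did yycay fho znoex wnce nozam pvs hvh ohy xttzs
Hunk 5: at line 3 remove [yycay] add [vtp,ozl,bnbs] -> 15 lines: zjil ycxdt ihx did vtp ozl bnbs fho znoex wnce nozam pvs hvh ohy xttzs
Hunk 6: at line 11 remove [pvs] add [jhj,jaseu,awuvo] -> 17 lines: zjil ycxdt ihx did vtp ozl bnbs fho znoex wnce nozam jhj jaseu awuvo hvh ohy xttzs
Hunk 7: at line 10 remove [jhj,jaseu,awuvo] add [iip,gslf] -> 16 lines: zjil ycxdt ihx did vtp ozl bnbs fho znoex wnce nozam iip gslf hvh ohy xttzs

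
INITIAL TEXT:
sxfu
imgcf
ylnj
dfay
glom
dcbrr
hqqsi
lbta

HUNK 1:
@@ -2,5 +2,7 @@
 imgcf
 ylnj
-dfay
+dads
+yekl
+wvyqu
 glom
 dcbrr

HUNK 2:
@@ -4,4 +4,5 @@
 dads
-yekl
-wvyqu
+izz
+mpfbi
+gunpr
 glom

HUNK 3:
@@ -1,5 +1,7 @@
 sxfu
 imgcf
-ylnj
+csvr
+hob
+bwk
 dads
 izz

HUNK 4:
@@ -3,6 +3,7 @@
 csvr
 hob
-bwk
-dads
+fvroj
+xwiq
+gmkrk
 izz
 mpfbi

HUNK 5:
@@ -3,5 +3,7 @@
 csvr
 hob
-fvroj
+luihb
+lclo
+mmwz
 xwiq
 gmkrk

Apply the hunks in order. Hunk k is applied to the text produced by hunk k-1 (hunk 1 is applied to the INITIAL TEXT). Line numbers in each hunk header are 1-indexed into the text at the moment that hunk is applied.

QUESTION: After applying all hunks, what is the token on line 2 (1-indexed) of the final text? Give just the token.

Answer: imgcf

Derivation:
Hunk 1: at line 2 remove [dfay] add [dads,yekl,wvyqu] -> 10 lines: sxfu imgcf ylnj dads yekl wvyqu glom dcbrr hqqsi lbta
Hunk 2: at line 4 remove [yekl,wvyqu] add [izz,mpfbi,gunpr] -> 11 lines: sxfu imgcf ylnj dads izz mpfbi gunpr glom dcbrr hqqsi lbta
Hunk 3: at line 1 remove [ylnj] add [csvr,hob,bwk] -> 13 lines: sxfu imgcf csvr hob bwk dads izz mpfbi gunpr glom dcbrr hqqsi lbta
Hunk 4: at line 3 remove [bwk,dads] add [fvroj,xwiq,gmkrk] -> 14 lines: sxfu imgcf csvr hob fvroj xwiq gmkrk izz mpfbi gunpr glom dcbrr hqqsi lbta
Hunk 5: at line 3 remove [fvroj] add [luihb,lclo,mmwz] -> 16 lines: sxfu imgcf csvr hob luihb lclo mmwz xwiq gmkrk izz mpfbi gunpr glom dcbrr hqqsi lbta
Final line 2: imgcf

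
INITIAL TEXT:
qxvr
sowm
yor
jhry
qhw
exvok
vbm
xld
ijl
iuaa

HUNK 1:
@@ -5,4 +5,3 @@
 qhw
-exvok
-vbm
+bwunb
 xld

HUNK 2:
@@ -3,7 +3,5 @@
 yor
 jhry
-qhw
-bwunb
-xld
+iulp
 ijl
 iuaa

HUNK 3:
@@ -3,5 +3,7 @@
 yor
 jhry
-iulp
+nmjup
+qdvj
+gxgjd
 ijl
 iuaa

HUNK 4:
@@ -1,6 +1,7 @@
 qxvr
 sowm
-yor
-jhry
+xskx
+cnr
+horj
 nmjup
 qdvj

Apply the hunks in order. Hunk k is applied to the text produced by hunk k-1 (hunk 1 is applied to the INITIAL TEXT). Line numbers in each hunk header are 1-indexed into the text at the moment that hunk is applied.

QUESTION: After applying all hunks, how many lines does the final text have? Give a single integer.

Answer: 10

Derivation:
Hunk 1: at line 5 remove [exvok,vbm] add [bwunb] -> 9 lines: qxvr sowm yor jhry qhw bwunb xld ijl iuaa
Hunk 2: at line 3 remove [qhw,bwunb,xld] add [iulp] -> 7 lines: qxvr sowm yor jhry iulp ijl iuaa
Hunk 3: at line 3 remove [iulp] add [nmjup,qdvj,gxgjd] -> 9 lines: qxvr sowm yor jhry nmjup qdvj gxgjd ijl iuaa
Hunk 4: at line 1 remove [yor,jhry] add [xskx,cnr,horj] -> 10 lines: qxvr sowm xskx cnr horj nmjup qdvj gxgjd ijl iuaa
Final line count: 10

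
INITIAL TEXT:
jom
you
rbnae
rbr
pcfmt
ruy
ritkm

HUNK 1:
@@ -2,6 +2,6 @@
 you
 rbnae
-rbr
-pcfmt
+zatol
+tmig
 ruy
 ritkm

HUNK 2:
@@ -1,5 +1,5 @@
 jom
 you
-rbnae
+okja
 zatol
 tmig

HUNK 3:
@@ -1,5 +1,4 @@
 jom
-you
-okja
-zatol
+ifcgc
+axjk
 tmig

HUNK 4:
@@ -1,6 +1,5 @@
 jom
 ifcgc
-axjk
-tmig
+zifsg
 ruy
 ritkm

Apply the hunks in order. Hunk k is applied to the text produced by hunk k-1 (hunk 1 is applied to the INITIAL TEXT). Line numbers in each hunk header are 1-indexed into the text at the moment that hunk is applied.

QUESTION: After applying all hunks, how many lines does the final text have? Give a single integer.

Hunk 1: at line 2 remove [rbr,pcfmt] add [zatol,tmig] -> 7 lines: jom you rbnae zatol tmig ruy ritkm
Hunk 2: at line 1 remove [rbnae] add [okja] -> 7 lines: jom you okja zatol tmig ruy ritkm
Hunk 3: at line 1 remove [you,okja,zatol] add [ifcgc,axjk] -> 6 lines: jom ifcgc axjk tmig ruy ritkm
Hunk 4: at line 1 remove [axjk,tmig] add [zifsg] -> 5 lines: jom ifcgc zifsg ruy ritkm
Final line count: 5

Answer: 5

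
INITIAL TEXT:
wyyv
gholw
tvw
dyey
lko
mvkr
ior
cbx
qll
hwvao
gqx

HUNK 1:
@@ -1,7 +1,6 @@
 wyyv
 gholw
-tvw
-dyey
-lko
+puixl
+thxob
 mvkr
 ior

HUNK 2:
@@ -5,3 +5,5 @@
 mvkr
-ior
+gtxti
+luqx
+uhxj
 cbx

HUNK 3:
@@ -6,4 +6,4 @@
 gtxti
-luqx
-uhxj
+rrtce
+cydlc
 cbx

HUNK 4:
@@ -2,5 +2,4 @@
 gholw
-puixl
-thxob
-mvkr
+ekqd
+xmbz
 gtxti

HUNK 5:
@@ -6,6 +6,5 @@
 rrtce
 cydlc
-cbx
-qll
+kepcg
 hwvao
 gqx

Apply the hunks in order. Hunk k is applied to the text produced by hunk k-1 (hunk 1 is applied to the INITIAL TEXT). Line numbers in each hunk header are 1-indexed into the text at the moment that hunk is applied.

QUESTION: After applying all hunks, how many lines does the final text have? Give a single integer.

Answer: 10

Derivation:
Hunk 1: at line 1 remove [tvw,dyey,lko] add [puixl,thxob] -> 10 lines: wyyv gholw puixl thxob mvkr ior cbx qll hwvao gqx
Hunk 2: at line 5 remove [ior] add [gtxti,luqx,uhxj] -> 12 lines: wyyv gholw puixl thxob mvkr gtxti luqx uhxj cbx qll hwvao gqx
Hunk 3: at line 6 remove [luqx,uhxj] add [rrtce,cydlc] -> 12 lines: wyyv gholw puixl thxob mvkr gtxti rrtce cydlc cbx qll hwvao gqx
Hunk 4: at line 2 remove [puixl,thxob,mvkr] add [ekqd,xmbz] -> 11 lines: wyyv gholw ekqd xmbz gtxti rrtce cydlc cbx qll hwvao gqx
Hunk 5: at line 6 remove [cbx,qll] add [kepcg] -> 10 lines: wyyv gholw ekqd xmbz gtxti rrtce cydlc kepcg hwvao gqx
Final line count: 10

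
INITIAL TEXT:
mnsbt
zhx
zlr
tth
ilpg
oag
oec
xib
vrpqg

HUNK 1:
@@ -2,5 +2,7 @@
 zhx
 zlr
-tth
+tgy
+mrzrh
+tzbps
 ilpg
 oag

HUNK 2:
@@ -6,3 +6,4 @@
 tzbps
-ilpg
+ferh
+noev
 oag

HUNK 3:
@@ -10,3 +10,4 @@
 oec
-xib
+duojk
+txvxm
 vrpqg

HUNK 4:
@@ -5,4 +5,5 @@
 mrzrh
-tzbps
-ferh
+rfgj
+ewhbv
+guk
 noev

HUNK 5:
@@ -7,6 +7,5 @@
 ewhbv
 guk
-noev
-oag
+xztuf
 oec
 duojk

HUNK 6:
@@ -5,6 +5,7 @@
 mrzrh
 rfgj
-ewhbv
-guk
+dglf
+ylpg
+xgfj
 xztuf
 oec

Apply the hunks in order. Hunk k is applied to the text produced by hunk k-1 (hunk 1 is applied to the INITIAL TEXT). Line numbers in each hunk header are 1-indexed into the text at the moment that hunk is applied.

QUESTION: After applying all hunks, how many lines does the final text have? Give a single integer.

Answer: 14

Derivation:
Hunk 1: at line 2 remove [tth] add [tgy,mrzrh,tzbps] -> 11 lines: mnsbt zhx zlr tgy mrzrh tzbps ilpg oag oec xib vrpqg
Hunk 2: at line 6 remove [ilpg] add [ferh,noev] -> 12 lines: mnsbt zhx zlr tgy mrzrh tzbps ferh noev oag oec xib vrpqg
Hunk 3: at line 10 remove [xib] add [duojk,txvxm] -> 13 lines: mnsbt zhx zlr tgy mrzrh tzbps ferh noev oag oec duojk txvxm vrpqg
Hunk 4: at line 5 remove [tzbps,ferh] add [rfgj,ewhbv,guk] -> 14 lines: mnsbt zhx zlr tgy mrzrh rfgj ewhbv guk noev oag oec duojk txvxm vrpqg
Hunk 5: at line 7 remove [noev,oag] add [xztuf] -> 13 lines: mnsbt zhx zlr tgy mrzrh rfgj ewhbv guk xztuf oec duojk txvxm vrpqg
Hunk 6: at line 5 remove [ewhbv,guk] add [dglf,ylpg,xgfj] -> 14 lines: mnsbt zhx zlr tgy mrzrh rfgj dglf ylpg xgfj xztuf oec duojk txvxm vrpqg
Final line count: 14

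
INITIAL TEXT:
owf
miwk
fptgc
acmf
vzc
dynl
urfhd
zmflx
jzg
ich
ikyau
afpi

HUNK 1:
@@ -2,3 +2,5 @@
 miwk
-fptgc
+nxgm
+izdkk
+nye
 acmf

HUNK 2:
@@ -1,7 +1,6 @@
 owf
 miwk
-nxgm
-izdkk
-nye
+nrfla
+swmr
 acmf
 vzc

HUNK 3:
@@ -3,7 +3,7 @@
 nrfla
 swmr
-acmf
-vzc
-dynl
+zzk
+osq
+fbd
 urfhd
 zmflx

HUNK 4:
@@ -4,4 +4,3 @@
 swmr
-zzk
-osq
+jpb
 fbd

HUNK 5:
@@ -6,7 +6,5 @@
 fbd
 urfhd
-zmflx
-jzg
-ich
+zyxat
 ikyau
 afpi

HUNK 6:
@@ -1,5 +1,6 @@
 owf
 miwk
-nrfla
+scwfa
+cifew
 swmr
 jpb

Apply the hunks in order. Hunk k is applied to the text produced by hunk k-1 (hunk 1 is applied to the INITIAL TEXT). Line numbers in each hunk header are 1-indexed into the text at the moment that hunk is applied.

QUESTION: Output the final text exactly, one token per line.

Answer: owf
miwk
scwfa
cifew
swmr
jpb
fbd
urfhd
zyxat
ikyau
afpi

Derivation:
Hunk 1: at line 2 remove [fptgc] add [nxgm,izdkk,nye] -> 14 lines: owf miwk nxgm izdkk nye acmf vzc dynl urfhd zmflx jzg ich ikyau afpi
Hunk 2: at line 1 remove [nxgm,izdkk,nye] add [nrfla,swmr] -> 13 lines: owf miwk nrfla swmr acmf vzc dynl urfhd zmflx jzg ich ikyau afpi
Hunk 3: at line 3 remove [acmf,vzc,dynl] add [zzk,osq,fbd] -> 13 lines: owf miwk nrfla swmr zzk osq fbd urfhd zmflx jzg ich ikyau afpi
Hunk 4: at line 4 remove [zzk,osq] add [jpb] -> 12 lines: owf miwk nrfla swmr jpb fbd urfhd zmflx jzg ich ikyau afpi
Hunk 5: at line 6 remove [zmflx,jzg,ich] add [zyxat] -> 10 lines: owf miwk nrfla swmr jpb fbd urfhd zyxat ikyau afpi
Hunk 6: at line 1 remove [nrfla] add [scwfa,cifew] -> 11 lines: owf miwk scwfa cifew swmr jpb fbd urfhd zyxat ikyau afpi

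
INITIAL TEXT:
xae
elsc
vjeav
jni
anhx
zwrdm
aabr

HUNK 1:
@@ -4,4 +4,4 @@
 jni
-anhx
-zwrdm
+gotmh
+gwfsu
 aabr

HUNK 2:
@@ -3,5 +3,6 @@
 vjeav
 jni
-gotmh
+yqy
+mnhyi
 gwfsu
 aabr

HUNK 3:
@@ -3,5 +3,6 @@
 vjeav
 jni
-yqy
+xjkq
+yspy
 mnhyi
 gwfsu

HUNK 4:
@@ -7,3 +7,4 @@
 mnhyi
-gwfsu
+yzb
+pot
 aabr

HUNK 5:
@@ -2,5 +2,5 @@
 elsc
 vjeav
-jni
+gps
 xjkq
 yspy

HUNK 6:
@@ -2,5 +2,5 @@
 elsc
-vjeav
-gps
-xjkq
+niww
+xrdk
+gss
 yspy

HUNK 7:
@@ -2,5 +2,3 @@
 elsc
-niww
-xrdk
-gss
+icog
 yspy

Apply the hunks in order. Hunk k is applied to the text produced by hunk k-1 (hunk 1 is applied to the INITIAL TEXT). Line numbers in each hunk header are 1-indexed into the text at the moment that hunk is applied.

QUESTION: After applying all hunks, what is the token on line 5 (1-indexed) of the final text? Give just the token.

Hunk 1: at line 4 remove [anhx,zwrdm] add [gotmh,gwfsu] -> 7 lines: xae elsc vjeav jni gotmh gwfsu aabr
Hunk 2: at line 3 remove [gotmh] add [yqy,mnhyi] -> 8 lines: xae elsc vjeav jni yqy mnhyi gwfsu aabr
Hunk 3: at line 3 remove [yqy] add [xjkq,yspy] -> 9 lines: xae elsc vjeav jni xjkq yspy mnhyi gwfsu aabr
Hunk 4: at line 7 remove [gwfsu] add [yzb,pot] -> 10 lines: xae elsc vjeav jni xjkq yspy mnhyi yzb pot aabr
Hunk 5: at line 2 remove [jni] add [gps] -> 10 lines: xae elsc vjeav gps xjkq yspy mnhyi yzb pot aabr
Hunk 6: at line 2 remove [vjeav,gps,xjkq] add [niww,xrdk,gss] -> 10 lines: xae elsc niww xrdk gss yspy mnhyi yzb pot aabr
Hunk 7: at line 2 remove [niww,xrdk,gss] add [icog] -> 8 lines: xae elsc icog yspy mnhyi yzb pot aabr
Final line 5: mnhyi

Answer: mnhyi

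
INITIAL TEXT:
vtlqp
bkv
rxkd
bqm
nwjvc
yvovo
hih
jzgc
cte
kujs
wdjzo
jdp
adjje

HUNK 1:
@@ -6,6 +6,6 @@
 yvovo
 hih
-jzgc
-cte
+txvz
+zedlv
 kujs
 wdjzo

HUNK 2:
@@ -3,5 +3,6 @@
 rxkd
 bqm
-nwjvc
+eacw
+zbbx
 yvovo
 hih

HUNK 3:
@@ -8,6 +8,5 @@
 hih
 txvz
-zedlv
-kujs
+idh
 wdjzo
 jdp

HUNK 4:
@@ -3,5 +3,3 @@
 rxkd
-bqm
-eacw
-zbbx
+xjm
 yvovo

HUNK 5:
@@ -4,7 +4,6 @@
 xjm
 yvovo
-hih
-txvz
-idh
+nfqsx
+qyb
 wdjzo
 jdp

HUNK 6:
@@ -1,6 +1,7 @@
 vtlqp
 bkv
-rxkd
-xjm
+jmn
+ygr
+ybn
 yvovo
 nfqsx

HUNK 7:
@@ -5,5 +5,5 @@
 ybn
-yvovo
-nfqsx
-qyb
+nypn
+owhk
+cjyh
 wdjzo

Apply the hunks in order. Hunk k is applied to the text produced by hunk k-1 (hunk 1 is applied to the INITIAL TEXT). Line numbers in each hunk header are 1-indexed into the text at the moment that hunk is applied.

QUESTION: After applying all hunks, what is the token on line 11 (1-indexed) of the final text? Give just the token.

Hunk 1: at line 6 remove [jzgc,cte] add [txvz,zedlv] -> 13 lines: vtlqp bkv rxkd bqm nwjvc yvovo hih txvz zedlv kujs wdjzo jdp adjje
Hunk 2: at line 3 remove [nwjvc] add [eacw,zbbx] -> 14 lines: vtlqp bkv rxkd bqm eacw zbbx yvovo hih txvz zedlv kujs wdjzo jdp adjje
Hunk 3: at line 8 remove [zedlv,kujs] add [idh] -> 13 lines: vtlqp bkv rxkd bqm eacw zbbx yvovo hih txvz idh wdjzo jdp adjje
Hunk 4: at line 3 remove [bqm,eacw,zbbx] add [xjm] -> 11 lines: vtlqp bkv rxkd xjm yvovo hih txvz idh wdjzo jdp adjje
Hunk 5: at line 4 remove [hih,txvz,idh] add [nfqsx,qyb] -> 10 lines: vtlqp bkv rxkd xjm yvovo nfqsx qyb wdjzo jdp adjje
Hunk 6: at line 1 remove [rxkd,xjm] add [jmn,ygr,ybn] -> 11 lines: vtlqp bkv jmn ygr ybn yvovo nfqsx qyb wdjzo jdp adjje
Hunk 7: at line 5 remove [yvovo,nfqsx,qyb] add [nypn,owhk,cjyh] -> 11 lines: vtlqp bkv jmn ygr ybn nypn owhk cjyh wdjzo jdp adjje
Final line 11: adjje

Answer: adjje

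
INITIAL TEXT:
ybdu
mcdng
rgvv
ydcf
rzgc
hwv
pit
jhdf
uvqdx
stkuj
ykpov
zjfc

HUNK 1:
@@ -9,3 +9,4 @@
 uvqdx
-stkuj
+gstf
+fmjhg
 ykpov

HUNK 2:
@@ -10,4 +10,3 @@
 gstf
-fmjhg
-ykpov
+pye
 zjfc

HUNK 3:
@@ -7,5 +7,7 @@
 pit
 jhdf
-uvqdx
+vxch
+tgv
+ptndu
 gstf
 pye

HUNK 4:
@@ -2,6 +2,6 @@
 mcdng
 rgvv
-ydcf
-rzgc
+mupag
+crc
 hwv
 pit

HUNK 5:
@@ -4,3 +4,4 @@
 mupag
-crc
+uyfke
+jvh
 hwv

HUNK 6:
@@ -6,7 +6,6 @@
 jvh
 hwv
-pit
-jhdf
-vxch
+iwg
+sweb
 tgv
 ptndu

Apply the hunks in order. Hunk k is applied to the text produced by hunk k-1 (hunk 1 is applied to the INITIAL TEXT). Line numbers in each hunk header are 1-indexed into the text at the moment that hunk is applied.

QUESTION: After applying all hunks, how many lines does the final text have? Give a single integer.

Answer: 14

Derivation:
Hunk 1: at line 9 remove [stkuj] add [gstf,fmjhg] -> 13 lines: ybdu mcdng rgvv ydcf rzgc hwv pit jhdf uvqdx gstf fmjhg ykpov zjfc
Hunk 2: at line 10 remove [fmjhg,ykpov] add [pye] -> 12 lines: ybdu mcdng rgvv ydcf rzgc hwv pit jhdf uvqdx gstf pye zjfc
Hunk 3: at line 7 remove [uvqdx] add [vxch,tgv,ptndu] -> 14 lines: ybdu mcdng rgvv ydcf rzgc hwv pit jhdf vxch tgv ptndu gstf pye zjfc
Hunk 4: at line 2 remove [ydcf,rzgc] add [mupag,crc] -> 14 lines: ybdu mcdng rgvv mupag crc hwv pit jhdf vxch tgv ptndu gstf pye zjfc
Hunk 5: at line 4 remove [crc] add [uyfke,jvh] -> 15 lines: ybdu mcdng rgvv mupag uyfke jvh hwv pit jhdf vxch tgv ptndu gstf pye zjfc
Hunk 6: at line 6 remove [pit,jhdf,vxch] add [iwg,sweb] -> 14 lines: ybdu mcdng rgvv mupag uyfke jvh hwv iwg sweb tgv ptndu gstf pye zjfc
Final line count: 14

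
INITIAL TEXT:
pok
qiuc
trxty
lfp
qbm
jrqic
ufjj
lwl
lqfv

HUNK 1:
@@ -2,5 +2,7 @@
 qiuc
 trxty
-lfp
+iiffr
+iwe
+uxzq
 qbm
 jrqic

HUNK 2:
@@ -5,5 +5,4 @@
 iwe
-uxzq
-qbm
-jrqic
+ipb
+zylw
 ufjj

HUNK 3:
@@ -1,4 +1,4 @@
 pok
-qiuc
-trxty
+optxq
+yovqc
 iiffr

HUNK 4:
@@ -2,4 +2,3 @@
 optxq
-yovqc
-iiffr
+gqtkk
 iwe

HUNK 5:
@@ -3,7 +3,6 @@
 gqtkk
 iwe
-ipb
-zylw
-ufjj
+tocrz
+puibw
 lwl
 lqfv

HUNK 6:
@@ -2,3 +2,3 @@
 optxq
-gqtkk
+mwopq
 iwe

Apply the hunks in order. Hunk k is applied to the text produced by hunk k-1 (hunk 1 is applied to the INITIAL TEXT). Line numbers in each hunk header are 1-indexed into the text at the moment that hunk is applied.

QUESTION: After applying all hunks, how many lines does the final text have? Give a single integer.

Answer: 8

Derivation:
Hunk 1: at line 2 remove [lfp] add [iiffr,iwe,uxzq] -> 11 lines: pok qiuc trxty iiffr iwe uxzq qbm jrqic ufjj lwl lqfv
Hunk 2: at line 5 remove [uxzq,qbm,jrqic] add [ipb,zylw] -> 10 lines: pok qiuc trxty iiffr iwe ipb zylw ufjj lwl lqfv
Hunk 3: at line 1 remove [qiuc,trxty] add [optxq,yovqc] -> 10 lines: pok optxq yovqc iiffr iwe ipb zylw ufjj lwl lqfv
Hunk 4: at line 2 remove [yovqc,iiffr] add [gqtkk] -> 9 lines: pok optxq gqtkk iwe ipb zylw ufjj lwl lqfv
Hunk 5: at line 3 remove [ipb,zylw,ufjj] add [tocrz,puibw] -> 8 lines: pok optxq gqtkk iwe tocrz puibw lwl lqfv
Hunk 6: at line 2 remove [gqtkk] add [mwopq] -> 8 lines: pok optxq mwopq iwe tocrz puibw lwl lqfv
Final line count: 8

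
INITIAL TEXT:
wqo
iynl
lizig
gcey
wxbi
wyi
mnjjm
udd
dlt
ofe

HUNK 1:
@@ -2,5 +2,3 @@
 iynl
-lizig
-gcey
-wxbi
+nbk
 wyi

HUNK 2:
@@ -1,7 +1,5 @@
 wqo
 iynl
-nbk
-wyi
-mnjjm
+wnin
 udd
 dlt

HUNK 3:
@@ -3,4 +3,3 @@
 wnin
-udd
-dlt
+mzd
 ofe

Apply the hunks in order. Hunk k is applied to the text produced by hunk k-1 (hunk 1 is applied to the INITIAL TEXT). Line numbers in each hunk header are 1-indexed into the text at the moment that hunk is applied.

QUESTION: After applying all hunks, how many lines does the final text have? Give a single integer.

Answer: 5

Derivation:
Hunk 1: at line 2 remove [lizig,gcey,wxbi] add [nbk] -> 8 lines: wqo iynl nbk wyi mnjjm udd dlt ofe
Hunk 2: at line 1 remove [nbk,wyi,mnjjm] add [wnin] -> 6 lines: wqo iynl wnin udd dlt ofe
Hunk 3: at line 3 remove [udd,dlt] add [mzd] -> 5 lines: wqo iynl wnin mzd ofe
Final line count: 5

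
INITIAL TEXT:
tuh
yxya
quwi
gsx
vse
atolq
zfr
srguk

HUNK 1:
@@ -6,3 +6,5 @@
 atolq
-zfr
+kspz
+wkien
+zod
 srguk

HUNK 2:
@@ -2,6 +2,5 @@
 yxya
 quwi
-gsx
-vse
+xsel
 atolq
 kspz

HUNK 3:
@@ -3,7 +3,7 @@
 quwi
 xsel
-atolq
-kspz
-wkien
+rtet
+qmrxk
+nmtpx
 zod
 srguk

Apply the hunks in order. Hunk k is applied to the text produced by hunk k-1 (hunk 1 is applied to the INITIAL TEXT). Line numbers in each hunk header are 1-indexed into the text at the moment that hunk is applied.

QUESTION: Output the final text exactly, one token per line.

Hunk 1: at line 6 remove [zfr] add [kspz,wkien,zod] -> 10 lines: tuh yxya quwi gsx vse atolq kspz wkien zod srguk
Hunk 2: at line 2 remove [gsx,vse] add [xsel] -> 9 lines: tuh yxya quwi xsel atolq kspz wkien zod srguk
Hunk 3: at line 3 remove [atolq,kspz,wkien] add [rtet,qmrxk,nmtpx] -> 9 lines: tuh yxya quwi xsel rtet qmrxk nmtpx zod srguk

Answer: tuh
yxya
quwi
xsel
rtet
qmrxk
nmtpx
zod
srguk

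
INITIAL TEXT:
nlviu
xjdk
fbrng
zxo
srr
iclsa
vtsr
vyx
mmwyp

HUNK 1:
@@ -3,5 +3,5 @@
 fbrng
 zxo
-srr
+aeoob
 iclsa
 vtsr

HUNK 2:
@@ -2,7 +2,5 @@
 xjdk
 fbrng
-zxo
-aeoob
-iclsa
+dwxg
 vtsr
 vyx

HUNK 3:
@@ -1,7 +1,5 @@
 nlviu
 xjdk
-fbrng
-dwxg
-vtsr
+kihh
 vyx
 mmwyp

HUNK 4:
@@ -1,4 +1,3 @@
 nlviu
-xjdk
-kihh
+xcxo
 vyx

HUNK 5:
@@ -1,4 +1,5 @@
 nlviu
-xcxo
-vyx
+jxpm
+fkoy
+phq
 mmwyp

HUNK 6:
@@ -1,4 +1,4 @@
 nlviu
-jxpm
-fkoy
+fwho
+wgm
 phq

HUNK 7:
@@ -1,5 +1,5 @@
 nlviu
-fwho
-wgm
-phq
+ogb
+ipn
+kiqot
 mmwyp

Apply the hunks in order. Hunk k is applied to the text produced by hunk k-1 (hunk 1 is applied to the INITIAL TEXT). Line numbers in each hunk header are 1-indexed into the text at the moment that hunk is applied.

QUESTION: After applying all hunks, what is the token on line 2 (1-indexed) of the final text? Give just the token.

Answer: ogb

Derivation:
Hunk 1: at line 3 remove [srr] add [aeoob] -> 9 lines: nlviu xjdk fbrng zxo aeoob iclsa vtsr vyx mmwyp
Hunk 2: at line 2 remove [zxo,aeoob,iclsa] add [dwxg] -> 7 lines: nlviu xjdk fbrng dwxg vtsr vyx mmwyp
Hunk 3: at line 1 remove [fbrng,dwxg,vtsr] add [kihh] -> 5 lines: nlviu xjdk kihh vyx mmwyp
Hunk 4: at line 1 remove [xjdk,kihh] add [xcxo] -> 4 lines: nlviu xcxo vyx mmwyp
Hunk 5: at line 1 remove [xcxo,vyx] add [jxpm,fkoy,phq] -> 5 lines: nlviu jxpm fkoy phq mmwyp
Hunk 6: at line 1 remove [jxpm,fkoy] add [fwho,wgm] -> 5 lines: nlviu fwho wgm phq mmwyp
Hunk 7: at line 1 remove [fwho,wgm,phq] add [ogb,ipn,kiqot] -> 5 lines: nlviu ogb ipn kiqot mmwyp
Final line 2: ogb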